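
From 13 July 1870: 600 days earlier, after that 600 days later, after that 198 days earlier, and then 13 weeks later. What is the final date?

Subtracting 600 days from July 13, 1870:
Going back 13 days from July 13, 1870 reaches the end of the previous month; 600 − 13 = 587 left.
June 1870 has 30 days: 587 − 30 = 557 left.
May 1870 has 31 days: 557 − 31 = 526 left.
April 1870 has 30 days: 526 − 30 = 496 left.
March 1870 has 31 days: 496 − 31 = 465 left.
February 1870 has 28 days (1870 is not a leap year): 465 − 28 = 437 left.
January 1870 has 31 days: 437 − 31 = 406 left.
December 1869 has 31 days: 406 − 31 = 375 left.
November 1869 has 30 days: 375 − 30 = 345 left.
October 1869 has 31 days: 345 − 31 = 314 left.
September 1869 has 30 days: 314 − 30 = 284 left.
August 1869 has 31 days: 284 − 31 = 253 left.
July 1869 has 31 days: 253 − 31 = 222 left.
June 1869 has 30 days: 222 − 30 = 192 left.
May 1869 has 31 days: 192 − 31 = 161 left.
April 1869 has 30 days: 161 − 30 = 131 left.
March 1869 has 31 days: 131 − 31 = 100 left.
February 1869 has 28 days (1869 is not a leap year): 100 − 28 = 72 left.
January 1869 has 31 days: 72 − 31 = 41 left.
December 1868 has 31 days: 41 − 31 = 10 left.
November 1868 has 30 days; 30 − 10 = 20 → November 20, 1868.
Advancing 600 days from November 20, 1868:
November has 30 days, so 30 − 20 = 10 days remain after November 20, 1868; 600 − 10 = 590 left.
December 1868 has 31 days: 590 − 31 = 559 left.
January 1869 has 31 days: 559 − 31 = 528 left.
February 1869 has 28 days (1869 is not a leap year): 528 − 28 = 500 left.
March 1869 has 31 days: 500 − 31 = 469 left.
April 1869 has 30 days: 469 − 30 = 439 left.
May 1869 has 31 days: 439 − 31 = 408 left.
June 1869 has 30 days: 408 − 30 = 378 left.
July 1869 has 31 days: 378 − 31 = 347 left.
August 1869 has 31 days: 347 − 31 = 316 left.
September 1869 has 30 days: 316 − 30 = 286 left.
October 1869 has 31 days: 286 − 31 = 255 left.
November 1869 has 30 days: 255 − 30 = 225 left.
December 1869 has 31 days: 225 − 31 = 194 left.
January 1870 has 31 days: 194 − 31 = 163 left.
February 1870 has 28 days (1870 is not a leap year): 163 − 28 = 135 left.
March 1870 has 31 days: 135 − 31 = 104 left.
April 1870 has 30 days: 104 − 30 = 74 left.
May 1870 has 31 days: 74 − 31 = 43 left.
June 1870 has 30 days: 43 − 30 = 13 left.
13 days into July 1870 → July 13, 1870.
Counting back 198 days from July 13, 1870:
Going back 13 days from July 13, 1870 reaches the end of the previous month; 198 − 13 = 185 left.
June 1870 has 30 days: 185 − 30 = 155 left.
May 1870 has 31 days: 155 − 31 = 124 left.
April 1870 has 30 days: 124 − 30 = 94 left.
March 1870 has 31 days: 94 − 31 = 63 left.
February 1870 has 28 days (1870 is not a leap year): 63 − 28 = 35 left.
January 1870 has 31 days: 35 − 31 = 4 left.
December 1869 has 31 days; 31 − 4 = 27 → December 27, 1869.
Adding 13 weeks (= 91 days) from December 27, 1869:
December has 31 days, so 31 − 27 = 4 days remain after December 27, 1869; 91 − 4 = 87 left.
January 1870 has 31 days: 87 − 31 = 56 left.
February 1870 has 28 days (1870 is not a leap year): 56 − 28 = 28 left.
28 days into March 1870 → March 28, 1870.

March 28, 1870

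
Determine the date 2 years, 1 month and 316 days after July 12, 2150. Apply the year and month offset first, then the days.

June 24, 2153

Adding 2 years, 1 month and 316 days from July 12, 2150: first the month/year part, then the days.
+2 years → 2152; month 7 + 1 = 8 → August 2152.
Day 12 is valid in August, giving August 12, 2152.
Now add 316 days from August 12, 2152.
August has 31 days, so 31 − 12 = 19 days remain after August 12, 2152; 316 − 19 = 297 left.
September 2152 has 30 days: 297 − 30 = 267 left.
October 2152 has 31 days: 267 − 31 = 236 left.
November 2152 has 30 days: 236 − 30 = 206 left.
December 2152 has 31 days: 206 − 31 = 175 left.
January 2153 has 31 days: 175 − 31 = 144 left.
February 2153 has 28 days (2153 is not a leap year): 144 − 28 = 116 left.
March 2153 has 31 days: 116 − 31 = 85 left.
April 2153 has 30 days: 85 − 30 = 55 left.
May 2153 has 31 days: 55 − 31 = 24 left.
24 days into June 2153 → June 24, 2153.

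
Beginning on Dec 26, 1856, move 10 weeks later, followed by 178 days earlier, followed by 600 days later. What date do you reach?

Adding 10 weeks (= 70 days) from December 26, 1856:
December has 31 days, so 31 − 26 = 5 days remain after December 26, 1856; 70 − 5 = 65 left.
January 1857 has 31 days: 65 − 31 = 34 left.
February 1857 has 28 days (1857 is not a leap year): 34 − 28 = 6 left.
6 days into March 1857 → March 6, 1857.
Counting back 178 days from March 6, 1857:
Going back 6 days from March 6, 1857 reaches the end of the previous month; 178 − 6 = 172 left.
February 1857 has 28 days (1857 is not a leap year): 172 − 28 = 144 left.
January 1857 has 31 days: 144 − 31 = 113 left.
December 1856 has 31 days: 113 − 31 = 82 left.
November 1856 has 30 days: 82 − 30 = 52 left.
October 1856 has 31 days: 52 − 31 = 21 left.
September 1856 has 30 days; 30 − 21 = 9 → September 9, 1856.
Advancing 600 days from September 9, 1856:
September has 30 days, so 30 − 9 = 21 days remain after September 9, 1856; 600 − 21 = 579 left.
October 1856 has 31 days: 579 − 31 = 548 left.
November 1856 has 30 days: 548 − 30 = 518 left.
December 1856 has 31 days: 518 − 31 = 487 left.
January 1857 has 31 days: 487 − 31 = 456 left.
February 1857 has 28 days (1857 is not a leap year): 456 − 28 = 428 left.
March 1857 has 31 days: 428 − 31 = 397 left.
April 1857 has 30 days: 397 − 30 = 367 left.
May 1857 has 31 days: 367 − 31 = 336 left.
June 1857 has 30 days: 336 − 30 = 306 left.
July 1857 has 31 days: 306 − 31 = 275 left.
August 1857 has 31 days: 275 − 31 = 244 left.
September 1857 has 30 days: 244 − 30 = 214 left.
October 1857 has 31 days: 214 − 31 = 183 left.
November 1857 has 30 days: 183 − 30 = 153 left.
December 1857 has 31 days: 153 − 31 = 122 left.
January 1858 has 31 days: 122 − 31 = 91 left.
February 1858 has 28 days (1858 is not a leap year): 91 − 28 = 63 left.
March 1858 has 31 days: 63 − 31 = 32 left.
April 1858 has 30 days: 32 − 30 = 2 left.
2 days into May 1858 → May 2, 1858.

May 2, 1858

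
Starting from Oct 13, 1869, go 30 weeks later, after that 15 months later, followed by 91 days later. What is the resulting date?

November 10, 1871

Advancing 30 weeks (= 210 days) from October 13, 1869:
October has 31 days, so 31 − 13 = 18 days remain after October 13, 1869; 210 − 18 = 192 left.
November 1869 has 30 days: 192 − 30 = 162 left.
December 1869 has 31 days: 162 − 31 = 131 left.
January 1870 has 31 days: 131 − 31 = 100 left.
February 1870 has 28 days (1870 is not a leap year): 100 − 28 = 72 left.
March 1870 has 31 days: 72 − 31 = 41 left.
April 1870 has 30 days: 41 − 30 = 11 left.
11 days into May 1870 → May 11, 1870.
Adding 15 months from May 11, 1870:
month 5 + 15 = 20, which is month 8 of year 1871 → August 1871.
Day 11 is valid in August, giving August 11, 1871.
Counting forward 91 days from August 11, 1871:
August has 31 days, so 31 − 11 = 20 days remain after August 11, 1871; 91 − 20 = 71 left.
September 1871 has 30 days: 71 − 30 = 41 left.
October 1871 has 31 days: 41 − 31 = 10 left.
10 days into November 1871 → November 10, 1871.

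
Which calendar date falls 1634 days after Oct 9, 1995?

March 30, 2000

Advancing 1634 days from October 9, 1995.
October has 31 days, so 31 − 9 = 22 days remain after October 9, 1995; 1634 − 22 = 1612 left.
November 1995 has 30 days: 1612 − 30 = 1582 left.
December 1995 has 31 days: 1582 − 31 = 1551 left.
January 1996 has 31 days: 1551 − 31 = 1520 left.
February 1996 has 29 days (1996 is a leap year): 1520 − 29 = 1491 left.
March 1996 has 31 days: 1491 − 31 = 1460 left.
April 1996 has 30 days: 1460 − 30 = 1430 left.
May 1996 has 31 days: 1430 − 31 = 1399 left.
June 1996 has 30 days: 1399 − 30 = 1369 left.
July 1996 has 31 days: 1369 − 31 = 1338 left.
August 1996 has 31 days: 1338 − 31 = 1307 left.
September 1996 has 30 days: 1307 − 30 = 1277 left.
October 1996 has 31 days: 1277 − 31 = 1246 left.
November 1996 has 30 days: 1246 − 30 = 1216 left.
December 1996 has 31 days: 1216 − 31 = 1185 left.
January 1997 has 31 days: 1185 − 31 = 1154 left.
February 1997 has 28 days (1997 is not a leap year): 1154 − 28 = 1126 left.
March 1997 has 31 days: 1126 − 31 = 1095 left.
April 1997 has 30 days: 1095 − 30 = 1065 left.
May 1997 has 31 days: 1065 − 31 = 1034 left.
June 1997 has 30 days: 1034 − 30 = 1004 left.
July 1997 has 31 days: 1004 − 31 = 973 left.
August 1997 has 31 days: 973 − 31 = 942 left.
September 1997 has 30 days: 942 − 30 = 912 left.
October 1997 has 31 days: 912 − 31 = 881 left.
November 1997 has 30 days: 881 − 30 = 851 left.
December 1997 has 31 days: 851 − 31 = 820 left.
January 1998 has 31 days: 820 − 31 = 789 left.
February 1998 has 28 days (1998 is not a leap year): 789 − 28 = 761 left.
March 1998 has 31 days: 761 − 31 = 730 left.
April 1998 has 30 days: 730 − 30 = 700 left.
May 1998 has 31 days: 700 − 31 = 669 left.
June 1998 has 30 days: 669 − 30 = 639 left.
July 1998 has 31 days: 639 − 31 = 608 left.
August 1998 has 31 days: 608 − 31 = 577 left.
September 1998 has 30 days: 577 − 30 = 547 left.
October 1998 has 31 days: 547 − 31 = 516 left.
November 1998 has 30 days: 516 − 30 = 486 left.
December 1998 has 31 days: 486 − 31 = 455 left.
January 1999 has 31 days: 455 − 31 = 424 left.
February 1999 has 28 days (1999 is not a leap year): 424 − 28 = 396 left.
March 1999 has 31 days: 396 − 31 = 365 left.
April 1999 has 30 days: 365 − 30 = 335 left.
May 1999 has 31 days: 335 − 31 = 304 left.
June 1999 has 30 days: 304 − 30 = 274 left.
July 1999 has 31 days: 274 − 31 = 243 left.
August 1999 has 31 days: 243 − 31 = 212 left.
September 1999 has 30 days: 212 − 30 = 182 left.
October 1999 has 31 days: 182 − 31 = 151 left.
November 1999 has 30 days: 151 − 30 = 121 left.
December 1999 has 31 days: 121 − 31 = 90 left.
January 2000 has 31 days: 90 − 31 = 59 left.
February 2000 has 29 days (2000 is a leap year (divisible by 400)): 59 − 29 = 30 left.
30 days into March 2000 → March 30, 2000.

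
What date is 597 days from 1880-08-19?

April 8, 1882

Counting forward 597 days from August 19, 1880.
August has 31 days, so 31 − 19 = 12 days remain after August 19, 1880; 597 − 12 = 585 left.
September 1880 has 30 days: 585 − 30 = 555 left.
October 1880 has 31 days: 555 − 31 = 524 left.
November 1880 has 30 days: 524 − 30 = 494 left.
December 1880 has 31 days: 494 − 31 = 463 left.
January 1881 has 31 days: 463 − 31 = 432 left.
February 1881 has 28 days (1881 is not a leap year): 432 − 28 = 404 left.
March 1881 has 31 days: 404 − 31 = 373 left.
April 1881 has 30 days: 373 − 30 = 343 left.
May 1881 has 31 days: 343 − 31 = 312 left.
June 1881 has 30 days: 312 − 30 = 282 left.
July 1881 has 31 days: 282 − 31 = 251 left.
August 1881 has 31 days: 251 − 31 = 220 left.
September 1881 has 30 days: 220 − 30 = 190 left.
October 1881 has 31 days: 190 − 31 = 159 left.
November 1881 has 30 days: 159 − 30 = 129 left.
December 1881 has 31 days: 129 − 31 = 98 left.
January 1882 has 31 days: 98 − 31 = 67 left.
February 1882 has 28 days (1882 is not a leap year): 67 − 28 = 39 left.
March 1882 has 31 days: 39 − 31 = 8 left.
8 days into April 1882 → April 8, 1882.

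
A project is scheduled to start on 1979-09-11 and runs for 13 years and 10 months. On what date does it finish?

July 11, 1993

Counting forward 13 years and 10 months from September 11, 1979.
+13 years → 1992; month 9 + 10 = 19, which is month 7 of year 1993 → July 1993.
Day 11 is valid in July, giving July 11, 1993.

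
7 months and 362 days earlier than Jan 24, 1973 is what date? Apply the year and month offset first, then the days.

June 28, 1971

Going back 7 months and 362 days from January 24, 1973: first the month/year part, then the days.
month 1 − 7 = -6, which is month 6 of year 1972 → June 1972.
Day 24 is valid in June, giving June 24, 1972.
Now subtract 362 days from June 24, 1972.
Going back 24 days from June 24, 1972 reaches the end of the previous month; 362 − 24 = 338 left.
May 1972 has 31 days: 338 − 31 = 307 left.
April 1972 has 30 days: 307 − 30 = 277 left.
March 1972 has 31 days: 277 − 31 = 246 left.
February 1972 has 29 days (1972 is a leap year): 246 − 29 = 217 left.
January 1972 has 31 days: 217 − 31 = 186 left.
December 1971 has 31 days: 186 − 31 = 155 left.
November 1971 has 30 days: 155 − 30 = 125 left.
October 1971 has 31 days: 125 − 31 = 94 left.
September 1971 has 30 days: 94 − 30 = 64 left.
August 1971 has 31 days: 64 − 31 = 33 left.
July 1971 has 31 days: 33 − 31 = 2 left.
June 1971 has 30 days; 30 − 2 = 28 → June 28, 1971.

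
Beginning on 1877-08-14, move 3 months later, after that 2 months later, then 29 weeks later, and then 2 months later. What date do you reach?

Advancing 3 months from August 14, 1877:
month 8 + 3 = 11 → November 1877.
Day 14 is valid in November, giving November 14, 1877.
Counting forward 2 months from November 14, 1877:
month 11 + 2 = 13, which is month 1 of year 1878 → January 1878.
Day 14 is valid in January, giving January 14, 1878.
Counting forward 29 weeks (= 203 days) from January 14, 1878:
January has 31 days, so 31 − 14 = 17 days remain after January 14, 1878; 203 − 17 = 186 left.
February 1878 has 28 days (1878 is not a leap year): 186 − 28 = 158 left.
March 1878 has 31 days: 158 − 31 = 127 left.
April 1878 has 30 days: 127 − 30 = 97 left.
May 1878 has 31 days: 97 − 31 = 66 left.
June 1878 has 30 days: 66 − 30 = 36 left.
July 1878 has 31 days: 36 − 31 = 5 left.
5 days into August 1878 → August 5, 1878.
Advancing 2 months from August 5, 1878:
month 8 + 2 = 10 → October 1878.
Day 5 is valid in October, giving October 5, 1878.

October 5, 1878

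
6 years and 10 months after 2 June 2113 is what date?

April 2, 2120

Advancing 6 years and 10 months from June 2, 2113.
+6 years → 2119; month 6 + 10 = 16, which is month 4 of year 2120 → April 2120.
Day 2 is valid in April, giving April 2, 2120.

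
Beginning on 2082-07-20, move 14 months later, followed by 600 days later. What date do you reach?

Counting forward 14 months from July 20, 2082:
month 7 + 14 = 21, which is month 9 of year 2083 → September 2083.
Day 20 is valid in September, giving September 20, 2083.
Adding 600 days from September 20, 2083:
September has 30 days, so 30 − 20 = 10 days remain after September 20, 2083; 600 − 10 = 590 left.
October 2083 has 31 days: 590 − 31 = 559 left.
November 2083 has 30 days: 559 − 30 = 529 left.
December 2083 has 31 days: 529 − 31 = 498 left.
January 2084 has 31 days: 498 − 31 = 467 left.
February 2084 has 29 days (2084 is a leap year): 467 − 29 = 438 left.
March 2084 has 31 days: 438 − 31 = 407 left.
April 2084 has 30 days: 407 − 30 = 377 left.
May 2084 has 31 days: 377 − 31 = 346 left.
June 2084 has 30 days: 346 − 30 = 316 left.
July 2084 has 31 days: 316 − 31 = 285 left.
August 2084 has 31 days: 285 − 31 = 254 left.
September 2084 has 30 days: 254 − 30 = 224 left.
October 2084 has 31 days: 224 − 31 = 193 left.
November 2084 has 30 days: 193 − 30 = 163 left.
December 2084 has 31 days: 163 − 31 = 132 left.
January 2085 has 31 days: 132 − 31 = 101 left.
February 2085 has 28 days (2085 is not a leap year): 101 − 28 = 73 left.
March 2085 has 31 days: 73 − 31 = 42 left.
April 2085 has 30 days: 42 − 30 = 12 left.
12 days into May 2085 → May 12, 2085.

May 12, 2085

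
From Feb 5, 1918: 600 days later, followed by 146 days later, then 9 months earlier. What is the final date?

Adding 600 days from February 5, 1918:
February has 28 days, so 28 − 5 = 23 days remain after February 5, 1918; 600 − 23 = 577 left.
March 1918 has 31 days: 577 − 31 = 546 left.
April 1918 has 30 days: 546 − 30 = 516 left.
May 1918 has 31 days: 516 − 31 = 485 left.
June 1918 has 30 days: 485 − 30 = 455 left.
July 1918 has 31 days: 455 − 31 = 424 left.
August 1918 has 31 days: 424 − 31 = 393 left.
September 1918 has 30 days: 393 − 30 = 363 left.
October 1918 has 31 days: 363 − 31 = 332 left.
November 1918 has 30 days: 332 − 30 = 302 left.
December 1918 has 31 days: 302 − 31 = 271 left.
January 1919 has 31 days: 271 − 31 = 240 left.
February 1919 has 28 days (1919 is not a leap year): 240 − 28 = 212 left.
March 1919 has 31 days: 212 − 31 = 181 left.
April 1919 has 30 days: 181 − 30 = 151 left.
May 1919 has 31 days: 151 − 31 = 120 left.
June 1919 has 30 days: 120 − 30 = 90 left.
July 1919 has 31 days: 90 − 31 = 59 left.
August 1919 has 31 days: 59 − 31 = 28 left.
28 days into September 1919 → September 28, 1919.
Counting forward 146 days from September 28, 1919:
September has 30 days, so 30 − 28 = 2 days remain after September 28, 1919; 146 − 2 = 144 left.
October 1919 has 31 days: 144 − 31 = 113 left.
November 1919 has 30 days: 113 − 30 = 83 left.
December 1919 has 31 days: 83 − 31 = 52 left.
January 1920 has 31 days: 52 − 31 = 21 left.
21 days into February 1920 → February 21, 1920.
Going back 9 months from February 21, 1920:
month 2 − 9 = -7, which is month 5 of year 1919 → May 1919.
Day 21 is valid in May, giving May 21, 1919.

May 21, 1919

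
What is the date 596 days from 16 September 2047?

May 4, 2049

Counting forward 596 days from September 16, 2047.
September has 30 days, so 30 − 16 = 14 days remain after September 16, 2047; 596 − 14 = 582 left.
October 2047 has 31 days: 582 − 31 = 551 left.
November 2047 has 30 days: 551 − 30 = 521 left.
December 2047 has 31 days: 521 − 31 = 490 left.
January 2048 has 31 days: 490 − 31 = 459 left.
February 2048 has 29 days (2048 is a leap year): 459 − 29 = 430 left.
March 2048 has 31 days: 430 − 31 = 399 left.
April 2048 has 30 days: 399 − 30 = 369 left.
May 2048 has 31 days: 369 − 31 = 338 left.
June 2048 has 30 days: 338 − 30 = 308 left.
July 2048 has 31 days: 308 − 31 = 277 left.
August 2048 has 31 days: 277 − 31 = 246 left.
September 2048 has 30 days: 246 − 30 = 216 left.
October 2048 has 31 days: 216 − 31 = 185 left.
November 2048 has 30 days: 185 − 30 = 155 left.
December 2048 has 31 days: 155 − 31 = 124 left.
January 2049 has 31 days: 124 − 31 = 93 left.
February 2049 has 28 days (2049 is not a leap year): 93 − 28 = 65 left.
March 2049 has 31 days: 65 − 31 = 34 left.
April 2049 has 30 days: 34 − 30 = 4 left.
4 days into May 2049 → May 4, 2049.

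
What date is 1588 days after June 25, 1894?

Adding 1588 days from June 25, 1894.
June has 30 days, so 30 − 25 = 5 days remain after June 25, 1894; 1588 − 5 = 1583 left.
July 1894 has 31 days: 1583 − 31 = 1552 left.
August 1894 has 31 days: 1552 − 31 = 1521 left.
September 1894 has 30 days: 1521 − 30 = 1491 left.
October 1894 has 31 days: 1491 − 31 = 1460 left.
November 1894 has 30 days: 1460 − 30 = 1430 left.
December 1894 has 31 days: 1430 − 31 = 1399 left.
January 1895 has 31 days: 1399 − 31 = 1368 left.
February 1895 has 28 days (1895 is not a leap year): 1368 − 28 = 1340 left.
March 1895 has 31 days: 1340 − 31 = 1309 left.
April 1895 has 30 days: 1309 − 30 = 1279 left.
May 1895 has 31 days: 1279 − 31 = 1248 left.
June 1895 has 30 days: 1248 − 30 = 1218 left.
July 1895 has 31 days: 1218 − 31 = 1187 left.
August 1895 has 31 days: 1187 − 31 = 1156 left.
September 1895 has 30 days: 1156 − 30 = 1126 left.
October 1895 has 31 days: 1126 − 31 = 1095 left.
November 1895 has 30 days: 1095 − 30 = 1065 left.
December 1895 has 31 days: 1065 − 31 = 1034 left.
January 1896 has 31 days: 1034 − 31 = 1003 left.
February 1896 has 29 days (1896 is a leap year): 1003 − 29 = 974 left.
March 1896 has 31 days: 974 − 31 = 943 left.
April 1896 has 30 days: 943 − 30 = 913 left.
May 1896 has 31 days: 913 − 31 = 882 left.
June 1896 has 30 days: 882 − 30 = 852 left.
July 1896 has 31 days: 852 − 31 = 821 left.
August 1896 has 31 days: 821 − 31 = 790 left.
September 1896 has 30 days: 790 − 30 = 760 left.
October 1896 has 31 days: 760 − 31 = 729 left.
November 1896 has 30 days: 729 − 30 = 699 left.
December 1896 has 31 days: 699 − 31 = 668 left.
January 1897 has 31 days: 668 − 31 = 637 left.
February 1897 has 28 days (1897 is not a leap year): 637 − 28 = 609 left.
March 1897 has 31 days: 609 − 31 = 578 left.
April 1897 has 30 days: 578 − 30 = 548 left.
May 1897 has 31 days: 548 − 31 = 517 left.
June 1897 has 30 days: 517 − 30 = 487 left.
July 1897 has 31 days: 487 − 31 = 456 left.
August 1897 has 31 days: 456 − 31 = 425 left.
September 1897 has 30 days: 425 − 30 = 395 left.
October 1897 has 31 days: 395 − 31 = 364 left.
November 1897 has 30 days: 364 − 30 = 334 left.
December 1897 has 31 days: 334 − 31 = 303 left.
January 1898 has 31 days: 303 − 31 = 272 left.
February 1898 has 28 days (1898 is not a leap year): 272 − 28 = 244 left.
March 1898 has 31 days: 244 − 31 = 213 left.
April 1898 has 30 days: 213 − 30 = 183 left.
May 1898 has 31 days: 183 − 31 = 152 left.
June 1898 has 30 days: 152 − 30 = 122 left.
July 1898 has 31 days: 122 − 31 = 91 left.
August 1898 has 31 days: 91 − 31 = 60 left.
September 1898 has 30 days: 60 − 30 = 30 left.
30 days into October 1898 → October 30, 1898.

October 30, 1898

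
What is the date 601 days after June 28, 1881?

February 19, 1883

Advancing 601 days from June 28, 1881.
June has 30 days, so 30 − 28 = 2 days remain after June 28, 1881; 601 − 2 = 599 left.
July 1881 has 31 days: 599 − 31 = 568 left.
August 1881 has 31 days: 568 − 31 = 537 left.
September 1881 has 30 days: 537 − 30 = 507 left.
October 1881 has 31 days: 507 − 31 = 476 left.
November 1881 has 30 days: 476 − 30 = 446 left.
December 1881 has 31 days: 446 − 31 = 415 left.
January 1882 has 31 days: 415 − 31 = 384 left.
February 1882 has 28 days (1882 is not a leap year): 384 − 28 = 356 left.
March 1882 has 31 days: 356 − 31 = 325 left.
April 1882 has 30 days: 325 − 30 = 295 left.
May 1882 has 31 days: 295 − 31 = 264 left.
June 1882 has 30 days: 264 − 30 = 234 left.
July 1882 has 31 days: 234 − 31 = 203 left.
August 1882 has 31 days: 203 − 31 = 172 left.
September 1882 has 30 days: 172 − 30 = 142 left.
October 1882 has 31 days: 142 − 31 = 111 left.
November 1882 has 30 days: 111 − 30 = 81 left.
December 1882 has 31 days: 81 − 31 = 50 left.
January 1883 has 31 days: 50 − 31 = 19 left.
19 days into February 1883 → February 19, 1883.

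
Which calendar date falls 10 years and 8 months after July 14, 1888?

Adding 10 years and 8 months from July 14, 1888.
+10 years → 1898; month 7 + 8 = 15, which is month 3 of year 1899 → March 1899.
Day 14 is valid in March, giving March 14, 1899.

March 14, 1899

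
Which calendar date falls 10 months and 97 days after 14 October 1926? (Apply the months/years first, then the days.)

November 19, 1927

Advancing 10 months and 97 days from October 14, 1926: first the month/year part, then the days.
month 10 + 10 = 20, which is month 8 of year 1927 → August 1927.
Day 14 is valid in August, giving August 14, 1927.
Now add 97 days from August 14, 1927.
August has 31 days, so 31 − 14 = 17 days remain after August 14, 1927; 97 − 17 = 80 left.
September 1927 has 30 days: 80 − 30 = 50 left.
October 1927 has 31 days: 50 − 31 = 19 left.
19 days into November 1927 → November 19, 1927.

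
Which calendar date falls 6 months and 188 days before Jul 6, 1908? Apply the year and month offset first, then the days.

July 2, 1907

Subtracting 6 months and 188 days from July 6, 1908: first the month/year part, then the days.
month 7 − 6 = 1 → January 1908.
Day 6 is valid in January, giving January 6, 1908.
Now subtract 188 days from January 6, 1908.
Going back 6 days from January 6, 1908 reaches the end of the previous month; 188 − 6 = 182 left.
December 1907 has 31 days: 182 − 31 = 151 left.
November 1907 has 30 days: 151 − 30 = 121 left.
October 1907 has 31 days: 121 − 31 = 90 left.
September 1907 has 30 days: 90 − 30 = 60 left.
August 1907 has 31 days: 60 − 31 = 29 left.
July 1907 has 31 days; 31 − 29 = 2 → July 2, 1907.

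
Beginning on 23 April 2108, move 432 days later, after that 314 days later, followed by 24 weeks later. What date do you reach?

October 24, 2110

Advancing 432 days from April 23, 2108:
April has 30 days, so 30 − 23 = 7 days remain after April 23, 2108; 432 − 7 = 425 left.
May 2108 has 31 days: 425 − 31 = 394 left.
June 2108 has 30 days: 394 − 30 = 364 left.
July 2108 has 31 days: 364 − 31 = 333 left.
August 2108 has 31 days: 333 − 31 = 302 left.
September 2108 has 30 days: 302 − 30 = 272 left.
October 2108 has 31 days: 272 − 31 = 241 left.
November 2108 has 30 days: 241 − 30 = 211 left.
December 2108 has 31 days: 211 − 31 = 180 left.
January 2109 has 31 days: 180 − 31 = 149 left.
February 2109 has 28 days (2109 is not a leap year): 149 − 28 = 121 left.
March 2109 has 31 days: 121 − 31 = 90 left.
April 2109 has 30 days: 90 − 30 = 60 left.
May 2109 has 31 days: 60 − 31 = 29 left.
29 days into June 2109 → June 29, 2109.
Advancing 314 days from June 29, 2109:
June has 30 days, so 30 − 29 = 1 day remains after June 29, 2109; 314 − 1 = 313 left.
July 2109 has 31 days: 313 − 31 = 282 left.
August 2109 has 31 days: 282 − 31 = 251 left.
September 2109 has 30 days: 251 − 30 = 221 left.
October 2109 has 31 days: 221 − 31 = 190 left.
November 2109 has 30 days: 190 − 30 = 160 left.
December 2109 has 31 days: 160 − 31 = 129 left.
January 2110 has 31 days: 129 − 31 = 98 left.
February 2110 has 28 days (2110 is not a leap year): 98 − 28 = 70 left.
March 2110 has 31 days: 70 − 31 = 39 left.
April 2110 has 30 days: 39 − 30 = 9 left.
9 days into May 2110 → May 9, 2110.
Adding 24 weeks (= 168 days) from May 9, 2110:
May has 31 days, so 31 − 9 = 22 days remain after May 9, 2110; 168 − 22 = 146 left.
June 2110 has 30 days: 146 − 30 = 116 left.
July 2110 has 31 days: 116 − 31 = 85 left.
August 2110 has 31 days: 85 − 31 = 54 left.
September 2110 has 30 days: 54 − 30 = 24 left.
24 days into October 2110 → October 24, 2110.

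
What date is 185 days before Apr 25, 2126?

Counting back 185 days from April 25, 2126.
Going back 25 days from April 25, 2126 reaches the end of the previous month; 185 − 25 = 160 left.
March 2126 has 31 days: 160 − 31 = 129 left.
February 2126 has 28 days (2126 is not a leap year): 129 − 28 = 101 left.
January 2126 has 31 days: 101 − 31 = 70 left.
December 2125 has 31 days: 70 − 31 = 39 left.
November 2125 has 30 days: 39 − 30 = 9 left.
October 2125 has 31 days; 31 − 9 = 22 → October 22, 2125.

October 22, 2125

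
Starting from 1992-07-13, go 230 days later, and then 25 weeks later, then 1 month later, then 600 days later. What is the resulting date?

Adding 230 days from July 13, 1992:
July has 31 days, so 31 − 13 = 18 days remain after July 13, 1992; 230 − 18 = 212 left.
August 1992 has 31 days: 212 − 31 = 181 left.
September 1992 has 30 days: 181 − 30 = 151 left.
October 1992 has 31 days: 151 − 31 = 120 left.
November 1992 has 30 days: 120 − 30 = 90 left.
December 1992 has 31 days: 90 − 31 = 59 left.
January 1993 has 31 days: 59 − 31 = 28 left.
28 days into February 1993 → February 28, 1993.
Adding 25 weeks (= 175 days) from February 28, 1993:
February has 28 days, so 28 − 28 = 0 days remain after February 28, 1993; 175 − 0 = 175 left.
March 1993 has 31 days: 175 − 31 = 144 left.
April 1993 has 30 days: 144 − 30 = 114 left.
May 1993 has 31 days: 114 − 31 = 83 left.
June 1993 has 30 days: 83 − 30 = 53 left.
July 1993 has 31 days: 53 − 31 = 22 left.
22 days into August 1993 → August 22, 1993.
Adding 1 month from August 22, 1993:
month 8 + 1 = 9 → September 1993.
Day 22 is valid in September, giving September 22, 1993.
Counting forward 600 days from September 22, 1993:
September has 30 days, so 30 − 22 = 8 days remain after September 22, 1993; 600 − 8 = 592 left.
October 1993 has 31 days: 592 − 31 = 561 left.
November 1993 has 30 days: 561 − 30 = 531 left.
December 1993 has 31 days: 531 − 31 = 500 left.
January 1994 has 31 days: 500 − 31 = 469 left.
February 1994 has 28 days (1994 is not a leap year): 469 − 28 = 441 left.
March 1994 has 31 days: 441 − 31 = 410 left.
April 1994 has 30 days: 410 − 30 = 380 left.
May 1994 has 31 days: 380 − 31 = 349 left.
June 1994 has 30 days: 349 − 30 = 319 left.
July 1994 has 31 days: 319 − 31 = 288 left.
August 1994 has 31 days: 288 − 31 = 257 left.
September 1994 has 30 days: 257 − 30 = 227 left.
October 1994 has 31 days: 227 − 31 = 196 left.
November 1994 has 30 days: 196 − 30 = 166 left.
December 1994 has 31 days: 166 − 31 = 135 left.
January 1995 has 31 days: 135 − 31 = 104 left.
February 1995 has 28 days (1995 is not a leap year): 104 − 28 = 76 left.
March 1995 has 31 days: 76 − 31 = 45 left.
April 1995 has 30 days: 45 − 30 = 15 left.
15 days into May 1995 → May 15, 1995.

May 15, 1995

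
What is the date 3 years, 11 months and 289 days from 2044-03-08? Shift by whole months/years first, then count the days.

November 23, 2048

Counting forward 3 years, 11 months and 289 days from March 8, 2044: first the month/year part, then the days.
+3 years → 2047; month 3 + 11 = 14, which is month 2 of year 2048 → February 2048.
Day 8 is valid in February, giving February 8, 2048.
Now add 289 days from February 8, 2048.
February has 29 days, so 29 − 8 = 21 days remain after February 8, 2048; 289 − 21 = 268 left.
March 2048 has 31 days: 268 − 31 = 237 left.
April 2048 has 30 days: 237 − 30 = 207 left.
May 2048 has 31 days: 207 − 31 = 176 left.
June 2048 has 30 days: 176 − 30 = 146 left.
July 2048 has 31 days: 146 − 31 = 115 left.
August 2048 has 31 days: 115 − 31 = 84 left.
September 2048 has 30 days: 84 − 30 = 54 left.
October 2048 has 31 days: 54 − 31 = 23 left.
23 days into November 2048 → November 23, 2048.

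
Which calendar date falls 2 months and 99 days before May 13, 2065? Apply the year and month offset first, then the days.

December 4, 2064

Counting back 2 months and 99 days from May 13, 2065: first the month/year part, then the days.
month 5 − 2 = 3 → March 2065.
Day 13 is valid in March, giving March 13, 2065.
Now subtract 99 days from March 13, 2065.
Going back 13 days from March 13, 2065 reaches the end of the previous month; 99 − 13 = 86 left.
February 2065 has 28 days (2065 is not a leap year): 86 − 28 = 58 left.
January 2065 has 31 days: 58 − 31 = 27 left.
December 2064 has 31 days; 31 − 27 = 4 → December 4, 2064.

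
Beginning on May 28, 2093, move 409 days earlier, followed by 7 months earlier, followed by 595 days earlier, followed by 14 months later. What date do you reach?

March 27, 2091

Counting back 409 days from May 28, 2093:
Going back 28 days from May 28, 2093 reaches the end of the previous month; 409 − 28 = 381 left.
April 2093 has 30 days: 381 − 30 = 351 left.
March 2093 has 31 days: 351 − 31 = 320 left.
February 2093 has 28 days (2093 is not a leap year): 320 − 28 = 292 left.
January 2093 has 31 days: 292 − 31 = 261 left.
December 2092 has 31 days: 261 − 31 = 230 left.
November 2092 has 30 days: 230 − 30 = 200 left.
October 2092 has 31 days: 200 − 31 = 169 left.
September 2092 has 30 days: 169 − 30 = 139 left.
August 2092 has 31 days: 139 − 31 = 108 left.
July 2092 has 31 days: 108 − 31 = 77 left.
June 2092 has 30 days: 77 − 30 = 47 left.
May 2092 has 31 days: 47 − 31 = 16 left.
April 2092 has 30 days; 30 − 16 = 14 → April 14, 2092.
Subtracting 7 months from April 14, 2092:
month 4 − 7 = -3, which is month 9 of year 2091 → September 2091.
Day 14 is valid in September, giving September 14, 2091.
Subtracting 595 days from September 14, 2091:
Going back 14 days from September 14, 2091 reaches the end of the previous month; 595 − 14 = 581 left.
August 2091 has 31 days: 581 − 31 = 550 left.
July 2091 has 31 days: 550 − 31 = 519 left.
June 2091 has 30 days: 519 − 30 = 489 left.
May 2091 has 31 days: 489 − 31 = 458 left.
April 2091 has 30 days: 458 − 30 = 428 left.
March 2091 has 31 days: 428 − 31 = 397 left.
February 2091 has 28 days (2091 is not a leap year): 397 − 28 = 369 left.
January 2091 has 31 days: 369 − 31 = 338 left.
December 2090 has 31 days: 338 − 31 = 307 left.
November 2090 has 30 days: 307 − 30 = 277 left.
October 2090 has 31 days: 277 − 31 = 246 left.
September 2090 has 30 days: 246 − 30 = 216 left.
August 2090 has 31 days: 216 − 31 = 185 left.
July 2090 has 31 days: 185 − 31 = 154 left.
June 2090 has 30 days: 154 − 30 = 124 left.
May 2090 has 31 days: 124 − 31 = 93 left.
April 2090 has 30 days: 93 − 30 = 63 left.
March 2090 has 31 days: 63 − 31 = 32 left.
February 2090 has 28 days (2090 is not a leap year): 32 − 28 = 4 left.
January 2090 has 31 days; 31 − 4 = 27 → January 27, 2090.
Advancing 14 months from January 27, 2090:
month 1 + 14 = 15, which is month 3 of year 2091 → March 2091.
Day 27 is valid in March, giving March 27, 2091.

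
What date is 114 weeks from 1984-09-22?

November 29, 1986

Counting forward 114 weeks = 798 days from September 22, 1984.
September has 30 days, so 30 − 22 = 8 days remain after September 22, 1984; 798 − 8 = 790 left.
October 1984 has 31 days: 790 − 31 = 759 left.
November 1984 has 30 days: 759 − 30 = 729 left.
December 1984 has 31 days: 729 − 31 = 698 left.
January 1985 has 31 days: 698 − 31 = 667 left.
February 1985 has 28 days (1985 is not a leap year): 667 − 28 = 639 left.
March 1985 has 31 days: 639 − 31 = 608 left.
April 1985 has 30 days: 608 − 30 = 578 left.
May 1985 has 31 days: 578 − 31 = 547 left.
June 1985 has 30 days: 547 − 30 = 517 left.
July 1985 has 31 days: 517 − 31 = 486 left.
August 1985 has 31 days: 486 − 31 = 455 left.
September 1985 has 30 days: 455 − 30 = 425 left.
October 1985 has 31 days: 425 − 31 = 394 left.
November 1985 has 30 days: 394 − 30 = 364 left.
December 1985 has 31 days: 364 − 31 = 333 left.
January 1986 has 31 days: 333 − 31 = 302 left.
February 1986 has 28 days (1986 is not a leap year): 302 − 28 = 274 left.
March 1986 has 31 days: 274 − 31 = 243 left.
April 1986 has 30 days: 243 − 30 = 213 left.
May 1986 has 31 days: 213 − 31 = 182 left.
June 1986 has 30 days: 182 − 30 = 152 left.
July 1986 has 31 days: 152 − 31 = 121 left.
August 1986 has 31 days: 121 − 31 = 90 left.
September 1986 has 30 days: 90 − 30 = 60 left.
October 1986 has 31 days: 60 − 31 = 29 left.
29 days into November 1986 → November 29, 1986.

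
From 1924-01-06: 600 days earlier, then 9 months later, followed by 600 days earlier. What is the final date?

Subtracting 600 days from January 6, 1924:
Going back 6 days from January 6, 1924 reaches the end of the previous month; 600 − 6 = 594 left.
December 1923 has 31 days: 594 − 31 = 563 left.
November 1923 has 30 days: 563 − 30 = 533 left.
October 1923 has 31 days: 533 − 31 = 502 left.
September 1923 has 30 days: 502 − 30 = 472 left.
August 1923 has 31 days: 472 − 31 = 441 left.
July 1923 has 31 days: 441 − 31 = 410 left.
June 1923 has 30 days: 410 − 30 = 380 left.
May 1923 has 31 days: 380 − 31 = 349 left.
April 1923 has 30 days: 349 − 30 = 319 left.
March 1923 has 31 days: 319 − 31 = 288 left.
February 1923 has 28 days (1923 is not a leap year): 288 − 28 = 260 left.
January 1923 has 31 days: 260 − 31 = 229 left.
December 1922 has 31 days: 229 − 31 = 198 left.
November 1922 has 30 days: 198 − 30 = 168 left.
October 1922 has 31 days: 168 − 31 = 137 left.
September 1922 has 30 days: 137 − 30 = 107 left.
August 1922 has 31 days: 107 − 31 = 76 left.
July 1922 has 31 days: 76 − 31 = 45 left.
June 1922 has 30 days: 45 − 30 = 15 left.
May 1922 has 31 days; 31 − 15 = 16 → May 16, 1922.
Adding 9 months from May 16, 1922:
month 5 + 9 = 14, which is month 2 of year 1923 → February 1923.
Day 16 is valid in February, giving February 16, 1923.
Going back 600 days from February 16, 1923:
Going back 16 days from February 16, 1923 reaches the end of the previous month; 600 − 16 = 584 left.
January 1923 has 31 days: 584 − 31 = 553 left.
December 1922 has 31 days: 553 − 31 = 522 left.
November 1922 has 30 days: 522 − 30 = 492 left.
October 1922 has 31 days: 492 − 31 = 461 left.
September 1922 has 30 days: 461 − 30 = 431 left.
August 1922 has 31 days: 431 − 31 = 400 left.
July 1922 has 31 days: 400 − 31 = 369 left.
June 1922 has 30 days: 369 − 30 = 339 left.
May 1922 has 31 days: 339 − 31 = 308 left.
April 1922 has 30 days: 308 − 30 = 278 left.
March 1922 has 31 days: 278 − 31 = 247 left.
February 1922 has 28 days (1922 is not a leap year): 247 − 28 = 219 left.
January 1922 has 31 days: 219 − 31 = 188 left.
December 1921 has 31 days: 188 − 31 = 157 left.
November 1921 has 30 days: 157 − 30 = 127 left.
October 1921 has 31 days: 127 − 31 = 96 left.
September 1921 has 30 days: 96 − 30 = 66 left.
August 1921 has 31 days: 66 − 31 = 35 left.
July 1921 has 31 days: 35 − 31 = 4 left.
June 1921 has 30 days; 30 − 4 = 26 → June 26, 1921.

June 26, 1921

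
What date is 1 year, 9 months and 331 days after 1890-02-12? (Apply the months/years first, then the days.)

Adding 1 year, 9 months and 331 days from February 12, 1890: first the month/year part, then the days.
+1 year → 1891; month 2 + 9 = 11 → November 1891.
Day 12 is valid in November, giving November 12, 1891.
Now add 331 days from November 12, 1891.
November has 30 days, so 30 − 12 = 18 days remain after November 12, 1891; 331 − 18 = 313 left.
December 1891 has 31 days: 313 − 31 = 282 left.
January 1892 has 31 days: 282 − 31 = 251 left.
February 1892 has 29 days (1892 is a leap year): 251 − 29 = 222 left.
March 1892 has 31 days: 222 − 31 = 191 left.
April 1892 has 30 days: 191 − 30 = 161 left.
May 1892 has 31 days: 161 − 31 = 130 left.
June 1892 has 30 days: 130 − 30 = 100 left.
July 1892 has 31 days: 100 − 31 = 69 left.
August 1892 has 31 days: 69 − 31 = 38 left.
September 1892 has 30 days: 38 − 30 = 8 left.
8 days into October 1892 → October 8, 1892.

October 8, 1892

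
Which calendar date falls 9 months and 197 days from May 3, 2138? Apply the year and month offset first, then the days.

August 19, 2139

Counting forward 9 months and 197 days from May 3, 2138: first the month/year part, then the days.
month 5 + 9 = 14, which is month 2 of year 2139 → February 2139.
Day 3 is valid in February, giving February 3, 2139.
Now add 197 days from February 3, 2139.
February has 28 days, so 28 − 3 = 25 days remain after February 3, 2139; 197 − 25 = 172 left.
March 2139 has 31 days: 172 − 31 = 141 left.
April 2139 has 30 days: 141 − 30 = 111 left.
May 2139 has 31 days: 111 − 31 = 80 left.
June 2139 has 30 days: 80 − 30 = 50 left.
July 2139 has 31 days: 50 − 31 = 19 left.
19 days into August 2139 → August 19, 2139.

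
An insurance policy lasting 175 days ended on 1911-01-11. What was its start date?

July 20, 1910

Going back 175 days from January 11, 1911.
Going back 11 days from January 11, 1911 reaches the end of the previous month; 175 − 11 = 164 left.
December 1910 has 31 days: 164 − 31 = 133 left.
November 1910 has 30 days: 133 − 30 = 103 left.
October 1910 has 31 days: 103 − 31 = 72 left.
September 1910 has 30 days: 72 − 30 = 42 left.
August 1910 has 31 days: 42 − 31 = 11 left.
July 1910 has 31 days; 31 − 11 = 20 → July 20, 1910.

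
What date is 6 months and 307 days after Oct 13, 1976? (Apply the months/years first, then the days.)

February 14, 1978

Advancing 6 months and 307 days from October 13, 1976: first the month/year part, then the days.
month 10 + 6 = 16, which is month 4 of year 1977 → April 1977.
Day 13 is valid in April, giving April 13, 1977.
Now add 307 days from April 13, 1977.
April has 30 days, so 30 − 13 = 17 days remain after April 13, 1977; 307 − 17 = 290 left.
May 1977 has 31 days: 290 − 31 = 259 left.
June 1977 has 30 days: 259 − 30 = 229 left.
July 1977 has 31 days: 229 − 31 = 198 left.
August 1977 has 31 days: 198 − 31 = 167 left.
September 1977 has 30 days: 167 − 30 = 137 left.
October 1977 has 31 days: 137 − 31 = 106 left.
November 1977 has 30 days: 106 − 30 = 76 left.
December 1977 has 31 days: 76 − 31 = 45 left.
January 1978 has 31 days: 45 − 31 = 14 left.
14 days into February 1978 → February 14, 1978.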